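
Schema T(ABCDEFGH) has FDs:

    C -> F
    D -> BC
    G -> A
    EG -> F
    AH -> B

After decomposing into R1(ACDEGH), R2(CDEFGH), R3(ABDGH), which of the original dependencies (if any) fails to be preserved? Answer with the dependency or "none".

C → F lies within R2.
D → BC: restricted closure across fragments reaches BC.
G → A lies within R1.
EG → F lies within R2.
AH → B lies within R3.
Every dependency is enforceable on the fragments, so the decomposition is dependency-preserving.

none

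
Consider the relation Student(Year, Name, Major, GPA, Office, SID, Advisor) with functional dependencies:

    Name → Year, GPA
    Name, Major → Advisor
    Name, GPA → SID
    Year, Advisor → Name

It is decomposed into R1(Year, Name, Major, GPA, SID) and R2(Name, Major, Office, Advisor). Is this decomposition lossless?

Common attributes: R1 ∩ R2 = {Name, Major}.
Closure of {Name, Major}: Name → Year, GPA applies, adding Year, GPA; Name, Major → Advisor applies, adding Advisor; Name, GPA → SID applies, adding SID. So (Name, Major)⁺ = {Year, Name, Major, GPA, SID, Advisor}.
This closure contains every attribute of R1, so R1 ∩ R2 → R1. The join is lossless.

Yes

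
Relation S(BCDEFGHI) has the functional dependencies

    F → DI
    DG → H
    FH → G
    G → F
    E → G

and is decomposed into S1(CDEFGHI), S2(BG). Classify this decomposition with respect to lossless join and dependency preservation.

Lossless test: (G)⁺ = {DFGHI}, which is a superkey of neither fragment — lossy.
Dependency preservation: every FD's attributes lie within a single fragment, so each can be enforced locally — preserved.

lossy but dependency-preserving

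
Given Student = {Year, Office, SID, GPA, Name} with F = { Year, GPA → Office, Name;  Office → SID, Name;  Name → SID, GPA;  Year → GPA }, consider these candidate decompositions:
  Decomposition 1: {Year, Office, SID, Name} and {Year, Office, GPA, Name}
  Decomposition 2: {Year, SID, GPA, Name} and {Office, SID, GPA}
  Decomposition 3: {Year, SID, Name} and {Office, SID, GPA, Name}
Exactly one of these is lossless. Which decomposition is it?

Decomposition 1: common = {Year, Office, Name}, closure = {Year, Office, SID, GPA, Name} → lossless.
Decomposition 2: common = {SID, GPA}, closure = {SID, GPA} → lossy.
Decomposition 3: common = {SID, Name}, closure = {SID, GPA, Name} → lossy.

Decomposition 1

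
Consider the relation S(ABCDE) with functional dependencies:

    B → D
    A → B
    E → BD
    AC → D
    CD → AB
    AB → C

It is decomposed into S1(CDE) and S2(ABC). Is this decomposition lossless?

Common attributes: S1 ∩ S2 = {C}.
No dependency enlarges {C}, so (C)⁺ = {C}.
The closure contains neither all of S1 = {CDE} nor all of S2 = {ABC}, so the common attributes are not a superkey of either fragment. The join is lossy.

No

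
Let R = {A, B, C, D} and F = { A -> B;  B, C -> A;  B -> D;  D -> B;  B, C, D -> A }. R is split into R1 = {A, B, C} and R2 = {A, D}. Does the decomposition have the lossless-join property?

Common attributes: R1 ∩ R2 = {A}.
Closure of {A}: A → B applies, adding B; B → D applies, adding D. So (A)⁺ = {A, B, D}.
This closure contains every attribute of R2, so R1 ∩ R2 → R2. The join is lossless.

Yes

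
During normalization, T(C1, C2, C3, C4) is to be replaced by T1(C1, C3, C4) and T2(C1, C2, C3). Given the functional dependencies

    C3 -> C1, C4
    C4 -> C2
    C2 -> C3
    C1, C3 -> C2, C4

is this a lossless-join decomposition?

Yes

Common attributes: T1 ∩ T2 = {C1, C3}.
Closure of {C1, C3}: C3 → C1, C4 applies, adding C4; C4 → C2 applies, adding C2. So (C1, C3)⁺ = {C1, C2, C3, C4}.
This closure contains every attribute of T1, so T1 ∩ T2 → T1. The join is lossless.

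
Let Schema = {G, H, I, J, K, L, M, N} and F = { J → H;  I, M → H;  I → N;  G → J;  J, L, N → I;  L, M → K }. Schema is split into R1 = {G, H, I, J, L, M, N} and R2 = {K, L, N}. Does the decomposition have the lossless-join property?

No

Common attributes: R1 ∩ R2 = {L, N}.
No dependency enlarges {L, N}, so (L, N)⁺ = {L, N}.
The closure contains neither all of R1 = {G, H, I, J, L, M, N} nor all of R2 = {K, L, N}, so the common attributes are not a superkey of either fragment. The join is lossy.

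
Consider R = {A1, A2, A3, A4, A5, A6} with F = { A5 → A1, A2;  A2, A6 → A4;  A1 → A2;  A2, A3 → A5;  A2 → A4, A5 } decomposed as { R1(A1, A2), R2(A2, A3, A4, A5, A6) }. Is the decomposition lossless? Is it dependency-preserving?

lossless and dependency-preserving

Lossless test: (A2)⁺ = {A1, A2, A4, A5}, which contains all of one fragment — lossless.
Dependency preservation: A5 → A1, A2 is not contained in any single fragment, but the restricted closure of its left-hand side across the fragments still reaches the right-hand side; the remaining FDs each lie inside some fragment. All dependencies are preserved.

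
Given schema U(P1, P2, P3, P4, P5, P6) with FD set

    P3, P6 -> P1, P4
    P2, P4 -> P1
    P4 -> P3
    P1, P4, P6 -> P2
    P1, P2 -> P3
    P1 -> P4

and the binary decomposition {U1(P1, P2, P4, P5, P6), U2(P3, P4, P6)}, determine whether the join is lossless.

Yes

Common attributes: U1 ∩ U2 = {P4, P6}.
Closure of {P4, P6}: P4 → P3 applies, adding P3; P3, P6 → P1, P4 applies, adding P1; P1, P4, P6 → P2 applies, adding P2. So (P4, P6)⁺ = {P1, P2, P3, P4, P6}.
This closure contains every attribute of U2, so U1 ∩ U2 → U2. The join is lossless.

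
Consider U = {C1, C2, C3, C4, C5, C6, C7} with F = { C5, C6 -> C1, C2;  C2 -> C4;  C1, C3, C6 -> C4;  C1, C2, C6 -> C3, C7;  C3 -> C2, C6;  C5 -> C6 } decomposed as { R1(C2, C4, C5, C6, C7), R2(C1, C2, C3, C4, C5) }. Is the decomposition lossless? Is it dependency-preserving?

lossless but not dependency-preserving

Lossless test: (C2, C4, C5)⁺ = {C1, C2, C3, C4, C5, C6, C7}, which contains all of one fragment — lossless.
Dependency preservation: the restricted closure of {C1, C2, C6} across the fragments never reaches {C3, C7}, so C1, C2, C6 → C3, C7 cannot be enforced without a join — not preserved.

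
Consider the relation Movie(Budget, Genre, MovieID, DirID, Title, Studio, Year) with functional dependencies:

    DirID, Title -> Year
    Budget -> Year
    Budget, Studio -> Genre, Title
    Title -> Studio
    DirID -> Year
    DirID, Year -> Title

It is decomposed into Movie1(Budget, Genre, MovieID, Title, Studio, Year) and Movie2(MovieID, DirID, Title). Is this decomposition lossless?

No

Common attributes: Movie1 ∩ Movie2 = {MovieID, Title}.
Closure of {MovieID, Title}: Title → Studio applies, adding Studio. So (MovieID, Title)⁺ = {MovieID, Title, Studio}.
The closure contains neither all of Movie1 = {Budget, Genre, MovieID, Title, Studio, Year} nor all of Movie2 = {MovieID, DirID, Title}, so the common attributes are not a superkey of either fragment. The join is lossy.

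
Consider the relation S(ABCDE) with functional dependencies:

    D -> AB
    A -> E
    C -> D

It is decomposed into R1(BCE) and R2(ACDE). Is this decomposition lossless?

Common attributes: R1 ∩ R2 = {CE}.
Closure of {CE}: C → D applies, adding D; D → AB applies, adding AB. So (CE)⁺ = {ABCDE}.
This closure contains every attribute of R1, so R1 ∩ R2 → R1. The join is lossless.

Yes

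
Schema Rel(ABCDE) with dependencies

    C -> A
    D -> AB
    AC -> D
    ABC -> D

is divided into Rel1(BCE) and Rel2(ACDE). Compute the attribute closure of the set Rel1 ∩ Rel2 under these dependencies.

ABCDE

Rel1 ∩ Rel2 = {CE}.
C → A applies, adding A
AC → D applies, adding D
D → AB applies, adding B
Closure: {ABCDE}.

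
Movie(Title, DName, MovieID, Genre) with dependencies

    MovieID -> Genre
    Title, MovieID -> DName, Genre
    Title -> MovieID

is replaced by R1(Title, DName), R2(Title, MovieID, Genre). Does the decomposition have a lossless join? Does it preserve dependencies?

Lossless test: (Title)⁺ = {Title, DName, MovieID, Genre}, which contains all of one fragment — lossless.
Dependency preservation: Title, MovieID → DName, Genre is not contained in any single fragment, but the restricted closure of its left-hand side across the fragments still reaches the right-hand side; the remaining FDs each lie inside some fragment. All dependencies are preserved.

lossless and dependency-preserving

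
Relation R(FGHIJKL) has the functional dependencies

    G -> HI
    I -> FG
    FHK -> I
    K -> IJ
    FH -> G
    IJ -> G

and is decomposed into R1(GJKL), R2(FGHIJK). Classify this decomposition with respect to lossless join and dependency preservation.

lossless and dependency-preserving

Lossless test: (GJK)⁺ = {FGHIJK}, which contains all of one fragment — lossless.
Dependency preservation: every FD's attributes lie within a single fragment, so each can be enforced locally — preserved.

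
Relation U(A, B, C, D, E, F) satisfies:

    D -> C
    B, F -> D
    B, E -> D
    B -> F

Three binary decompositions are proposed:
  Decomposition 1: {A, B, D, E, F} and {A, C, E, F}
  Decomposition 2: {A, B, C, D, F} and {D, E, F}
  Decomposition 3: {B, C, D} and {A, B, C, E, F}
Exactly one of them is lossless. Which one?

Decomposition 3

Decomposition 1: common = {A, E, F}, closure = {A, E, F} → lossy.
Decomposition 2: common = {D, F}, closure = {C, D, F} → lossy.
Decomposition 3: common = {B, C}, closure = {B, C, D, F} → lossless.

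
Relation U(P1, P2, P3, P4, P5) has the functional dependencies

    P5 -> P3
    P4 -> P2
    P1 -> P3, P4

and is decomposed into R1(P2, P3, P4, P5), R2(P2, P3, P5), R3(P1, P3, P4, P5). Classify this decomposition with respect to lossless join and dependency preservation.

lossless and dependency-preserving

Lossless test (chase): Rows 1 and 3 agree on P4; apply P4→P2 and equate their P2 entries. Row 3 is now all distinguished symbols — the join is lossless.
Dependency preservation: every FD's attributes lie within a single fragment, so each can be enforced locally — preserved.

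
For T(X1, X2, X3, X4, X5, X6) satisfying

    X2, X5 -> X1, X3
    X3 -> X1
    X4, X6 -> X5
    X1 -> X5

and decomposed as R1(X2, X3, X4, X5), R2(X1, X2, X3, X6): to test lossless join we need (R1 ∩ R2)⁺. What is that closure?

X1, X2, X3, X5

R1 ∩ R2 = {X2, X3}.
X3 → X1 applies, adding X1
X1 → X5 applies, adding X5
Closure: {X1, X2, X3, X5}.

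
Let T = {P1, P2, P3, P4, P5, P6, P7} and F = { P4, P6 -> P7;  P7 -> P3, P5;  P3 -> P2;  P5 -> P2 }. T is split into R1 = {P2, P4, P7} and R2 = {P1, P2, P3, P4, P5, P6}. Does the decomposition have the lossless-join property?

No

Common attributes: R1 ∩ R2 = {P2, P4}.
No dependency enlarges {P2, P4}, so (P2, P4)⁺ = {P2, P4}.
The closure contains neither all of R1 = {P2, P4, P7} nor all of R2 = {P1, P2, P3, P4, P5, P6}, so the common attributes are not a superkey of either fragment. The join is lossy.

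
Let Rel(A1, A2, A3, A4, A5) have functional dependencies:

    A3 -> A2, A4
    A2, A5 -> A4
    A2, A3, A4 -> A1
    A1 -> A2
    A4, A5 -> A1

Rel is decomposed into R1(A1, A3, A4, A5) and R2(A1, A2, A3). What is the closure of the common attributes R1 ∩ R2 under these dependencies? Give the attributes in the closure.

R1 ∩ R2 = {A1, A3}.
A3 → A2, A4 applies, adding A2, A4
Closure: {A1, A2, A3, A4}.

A1, A2, A3, A4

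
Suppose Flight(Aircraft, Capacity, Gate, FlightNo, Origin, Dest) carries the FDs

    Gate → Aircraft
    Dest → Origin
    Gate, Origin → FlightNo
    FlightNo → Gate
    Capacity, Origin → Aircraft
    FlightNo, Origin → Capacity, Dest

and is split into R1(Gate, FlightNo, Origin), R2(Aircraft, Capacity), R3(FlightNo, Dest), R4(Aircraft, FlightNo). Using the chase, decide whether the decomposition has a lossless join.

No

Chase test. Columns are Aircraft, Capacity, Gate, FlightNo, Origin, Dest; row i has aⱼ where attribute j ∈ Ri, else bᵢⱼ.
Initial tableau (one row per fragment):
  row 1: b11 b12 a3 a4 a5 b16
  row 2: a1 a2 b23 b24 b25 b26
  row 3: b31 b32 b33 a4 b35 a6
  row 4: a1 b42 b43 a4 b45 b46
Rows 1 and 3 agree on FlightNo; apply FlightNo→Gate and equate their Gate entries.
Rows 1 and 4 agree on FlightNo; apply FlightNo→Gate and equate their Gate entries.
Rows 1 and 3 agree on Gate; apply Gate→Aircraft and equate their Aircraft entries.
Rows 1 and 4 agree on Gate; apply Gate→Aircraft and equate their Aircraft entries.
No row becomes fully distinguished — the join is lossy.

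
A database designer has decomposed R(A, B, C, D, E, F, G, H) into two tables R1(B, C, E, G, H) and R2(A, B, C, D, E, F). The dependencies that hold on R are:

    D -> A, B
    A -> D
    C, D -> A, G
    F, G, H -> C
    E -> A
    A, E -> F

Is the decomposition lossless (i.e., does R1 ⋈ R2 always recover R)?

Yes

Common attributes: R1 ∩ R2 = {B, C, E}.
Closure of {B, C, E}: E → A applies, adding A; A, E → F applies, adding F; A → D applies, adding D; C, D → A, G applies, adding G. So (B, C, E)⁺ = {A, B, C, D, E, F, G}.
This closure contains every attribute of R2, so R1 ∩ R2 → R2. The join is lossless.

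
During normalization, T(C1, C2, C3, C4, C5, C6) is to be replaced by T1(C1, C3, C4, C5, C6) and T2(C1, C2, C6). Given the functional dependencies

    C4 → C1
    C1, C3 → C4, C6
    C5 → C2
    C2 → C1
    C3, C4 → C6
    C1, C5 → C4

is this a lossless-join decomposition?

Common attributes: T1 ∩ T2 = {C1, C6}.
No dependency enlarges {C1, C6}, so (C1, C6)⁺ = {C1, C6}.
The closure contains neither all of T1 = {C1, C3, C4, C5, C6} nor all of T2 = {C1, C2, C6}, so the common attributes are not a superkey of either fragment. The join is lossy.

No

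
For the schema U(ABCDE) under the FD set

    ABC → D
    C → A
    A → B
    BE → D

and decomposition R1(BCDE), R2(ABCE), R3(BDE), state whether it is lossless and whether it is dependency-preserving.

lossless and dependency-preserving

Lossless test (chase): Rows 1 and 2 agree on C; apply C→A and equate their A entries. Rows 1 and 2 agree on BE; apply BE→D and equate their D entries. Row 1 is now all distinguished symbols — the join is lossless.
Dependency preservation: ABC → D is not contained in any single fragment, but the restricted closure of its left-hand side across the fragments still reaches the right-hand side; the remaining FDs each lie inside some fragment. All dependencies are preserved.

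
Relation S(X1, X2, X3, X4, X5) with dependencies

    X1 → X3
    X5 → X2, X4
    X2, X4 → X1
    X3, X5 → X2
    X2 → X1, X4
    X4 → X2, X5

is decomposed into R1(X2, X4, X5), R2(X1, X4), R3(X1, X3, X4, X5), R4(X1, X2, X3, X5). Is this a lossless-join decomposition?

Chase test. Columns are X1, X2, X3, X4, X5; row i has aⱼ where attribute j ∈ Ri, else bᵢⱼ.
Initial tableau (one row per fragment):
  row 1: b11 a2 b13 a4 a5
  row 2: a1 b22 b23 a4 b25
  row 3: a1 b32 a3 a4 a5
  row 4: a1 a2 a3 b44 a5
Rows 2 and 3 agree on X1; apply X1→X3 and equate their X3 entries.
Rows 1 and 3 agree on X5; apply X5→X2, X4 and equate their X2, X4 entries.
Rows 1 and 4 agree on X5; apply X5→X2, X4 and equate their X2, X4 entries.
Rows 1 and 3 agree on X2, X4; apply X2, X4→X1 and equate their X1 entries.
Rows 1 and 2 agree on X4; apply X4→X2, X5 and equate their X2, X5 entries.
Rows 1 and 2 agree on X1; apply X1→X3 and equate their X3 entries.
Row 1 is now all distinguished symbols — the join is lossless.

Yes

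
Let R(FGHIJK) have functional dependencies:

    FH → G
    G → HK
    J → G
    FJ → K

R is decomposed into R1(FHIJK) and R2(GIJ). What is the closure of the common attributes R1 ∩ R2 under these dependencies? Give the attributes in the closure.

GHIJK

R1 ∩ R2 = {IJ}.
J → G applies, adding G
G → HK applies, adding HK
Closure: {GHIJK}.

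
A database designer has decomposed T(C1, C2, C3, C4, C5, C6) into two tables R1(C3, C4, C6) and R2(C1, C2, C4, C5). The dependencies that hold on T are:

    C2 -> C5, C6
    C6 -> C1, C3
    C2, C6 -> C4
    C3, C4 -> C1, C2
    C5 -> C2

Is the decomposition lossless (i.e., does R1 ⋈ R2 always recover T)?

No

Common attributes: R1 ∩ R2 = {C4}.
No dependency enlarges {C4}, so (C4)⁺ = {C4}.
The closure contains neither all of R1 = {C3, C4, C6} nor all of R2 = {C1, C2, C4, C5}, so the common attributes are not a superkey of either fragment. The join is lossy.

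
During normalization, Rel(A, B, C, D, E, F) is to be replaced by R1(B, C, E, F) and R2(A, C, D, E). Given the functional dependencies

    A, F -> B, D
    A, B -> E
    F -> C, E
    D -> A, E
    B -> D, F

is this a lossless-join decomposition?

Common attributes: R1 ∩ R2 = {C, E}.
No dependency enlarges {C, E}, so (C, E)⁺ = {C, E}.
The closure contains neither all of R1 = {B, C, E, F} nor all of R2 = {A, C, D, E}, so the common attributes are not a superkey of either fragment. The join is lossy.

No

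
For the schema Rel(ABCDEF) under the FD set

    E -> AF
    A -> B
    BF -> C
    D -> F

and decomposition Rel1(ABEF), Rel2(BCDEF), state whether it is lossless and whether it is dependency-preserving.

lossless and dependency-preserving

Lossless test: (BEF)⁺ = {ABCEF}, which contains all of one fragment — lossless.
Dependency preservation: every FD's attributes lie within a single fragment, so each can be enforced locally — preserved.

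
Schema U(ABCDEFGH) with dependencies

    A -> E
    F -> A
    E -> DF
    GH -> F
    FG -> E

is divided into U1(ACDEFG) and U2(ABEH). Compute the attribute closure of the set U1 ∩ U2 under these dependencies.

ADEF

U1 ∩ U2 = {AE}.
E → DF applies, adding DF
Closure: {ADEF}.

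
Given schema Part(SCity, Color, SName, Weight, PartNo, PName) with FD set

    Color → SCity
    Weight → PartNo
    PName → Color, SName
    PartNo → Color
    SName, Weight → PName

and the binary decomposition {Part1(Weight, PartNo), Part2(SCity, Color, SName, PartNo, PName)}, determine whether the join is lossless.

No

Common attributes: Part1 ∩ Part2 = {PartNo}.
Closure of {PartNo}: PartNo → Color applies, adding Color; Color → SCity applies, adding SCity. So (PartNo)⁺ = {SCity, Color, PartNo}.
The closure contains neither all of Part1 = {Weight, PartNo} nor all of Part2 = {SCity, Color, SName, PartNo, PName}, so the common attributes are not a superkey of either fragment. The join is lossy.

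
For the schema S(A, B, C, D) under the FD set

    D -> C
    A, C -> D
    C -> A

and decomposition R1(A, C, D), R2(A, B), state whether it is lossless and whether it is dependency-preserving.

Lossless test: (A)⁺ = {A}, which is a superkey of neither fragment — lossy.
Dependency preservation: every FD's attributes lie within a single fragment, so each can be enforced locally — preserved.

lossy but dependency-preserving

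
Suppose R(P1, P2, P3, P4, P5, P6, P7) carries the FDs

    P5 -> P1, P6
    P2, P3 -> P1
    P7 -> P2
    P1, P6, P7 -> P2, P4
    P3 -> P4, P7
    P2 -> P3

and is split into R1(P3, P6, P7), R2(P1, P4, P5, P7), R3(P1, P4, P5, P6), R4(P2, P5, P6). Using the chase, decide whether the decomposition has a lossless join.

No

Chase test. Columns are P1, P2, P3, P4, P5, P6, P7; row i has aⱼ where attribute j ∈ Ri, else bᵢⱼ.
Initial tableau (one row per fragment):
  row 1: b11 b12 a3 b14 b15 a6 a7
  row 2: a1 b22 b23 a4 a5 b26 a7
  row 3: a1 b32 b33 a4 a5 a6 b37
  row 4: b41 a2 b43 b44 a5 a6 b47
Rows 2 and 3 agree on P5; apply P5→P1, P6 and equate their P1, P6 entries.
Rows 2 and 4 agree on P5; apply P5→P1, P6 and equate their P1, P6 entries.
Rows 1 and 2 agree on P7; apply P7→P2 and equate their P2 entries.
Rows 1 and 2 agree on P2; apply P2→P3 and equate their P3 entries.
Rows 1 and 2 agree on P2, P3; apply P2, P3→P1 and equate their P1 entries.
Rows 1 and 2 agree on P1, P6, P7; apply P1, P6, P7→P2, P4 and equate their P2, P4 entries.
No row becomes fully distinguished — the join is lossy.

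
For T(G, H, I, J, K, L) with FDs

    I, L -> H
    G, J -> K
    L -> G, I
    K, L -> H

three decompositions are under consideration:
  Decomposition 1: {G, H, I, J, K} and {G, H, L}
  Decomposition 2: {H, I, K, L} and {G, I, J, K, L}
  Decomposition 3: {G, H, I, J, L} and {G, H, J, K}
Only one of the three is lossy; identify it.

Decomposition 1

Decomposition 1: common = {G, H}, closure = {G, H} → lossy.
Decomposition 2: common = {I, K, L}, closure = {G, H, I, K, L} → lossless.
Decomposition 3: common = {G, H, J}, closure = {G, H, J, K} → lossless.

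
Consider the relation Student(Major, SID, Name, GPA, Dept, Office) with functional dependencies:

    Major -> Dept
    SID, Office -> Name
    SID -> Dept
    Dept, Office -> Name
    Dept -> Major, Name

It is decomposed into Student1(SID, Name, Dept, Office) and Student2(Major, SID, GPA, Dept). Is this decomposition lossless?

Common attributes: Student1 ∩ Student2 = {SID, Dept}.
Closure of {SID, Dept}: Dept → Major, Name applies, adding Major, Name. So (SID, Dept)⁺ = {Major, SID, Name, Dept}.
The closure contains neither all of Student1 = {SID, Name, Dept, Office} nor all of Student2 = {Major, SID, GPA, Dept}, so the common attributes are not a superkey of either fragment. The join is lossy.

No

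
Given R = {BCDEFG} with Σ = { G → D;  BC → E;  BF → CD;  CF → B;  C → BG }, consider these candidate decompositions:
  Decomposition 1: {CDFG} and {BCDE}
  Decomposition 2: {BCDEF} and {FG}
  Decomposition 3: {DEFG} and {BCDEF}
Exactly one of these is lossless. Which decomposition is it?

Decomposition 1

Decomposition 1: common = {CD}, closure = {BCDEG} → lossless.
Decomposition 2: common = {F}, closure = {F} → lossy.
Decomposition 3: common = {DEF}, closure = {DEF} → lossy.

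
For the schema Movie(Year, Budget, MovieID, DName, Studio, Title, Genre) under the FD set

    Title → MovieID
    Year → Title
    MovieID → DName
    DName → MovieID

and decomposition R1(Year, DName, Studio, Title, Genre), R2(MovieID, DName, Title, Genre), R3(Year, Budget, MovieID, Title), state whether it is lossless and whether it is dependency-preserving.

Lossless test (chase): Rows 1 and 2 agree on Title; apply Title→MovieID and equate their MovieID entries. Rows 1 and 3 agree on MovieID; apply MovieID→DName and equate their DName entries. No row becomes fully distinguished — the join is lossy.
Dependency preservation: every FD's attributes lie within a single fragment, so each can be enforced locally — preserved.

lossy but dependency-preserving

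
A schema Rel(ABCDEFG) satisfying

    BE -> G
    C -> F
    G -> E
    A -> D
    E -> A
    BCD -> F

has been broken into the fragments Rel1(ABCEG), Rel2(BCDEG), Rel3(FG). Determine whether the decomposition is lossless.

No

Chase test. Columns are ABCDEFG; row i has aⱼ where attribute j ∈ Reli, else bᵢⱼ.
Initial tableau (one row per fragment):
  row 1: a1 a2 a3 b14 a5 b16 a7
  row 2: b21 a2 a3 a4 a5 b26 a7
  row 3: b31 b32 b33 b34 b35 a6 a7
Rows 1 and 2 agree on C; apply C→F and equate their F entries.
Rows 1 and 3 agree on G; apply G→E and equate their E entries.
Rows 1 and 2 agree on E; apply E→A and equate their A entries.
Rows 1 and 3 agree on E; apply E→A and equate their A entries.
Rows 1 and 2 agree on A; apply A→D and equate their D entries.
Rows 1 and 3 agree on A; apply A→D and equate their D entries.
No row becomes fully distinguished — the join is lossy.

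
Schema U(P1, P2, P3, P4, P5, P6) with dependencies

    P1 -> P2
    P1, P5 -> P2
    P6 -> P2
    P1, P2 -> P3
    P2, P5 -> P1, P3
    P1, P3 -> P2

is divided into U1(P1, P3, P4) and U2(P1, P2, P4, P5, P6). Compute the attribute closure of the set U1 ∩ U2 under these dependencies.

P1, P2, P3, P4

U1 ∩ U2 = {P1, P4}.
P1 → P2 applies, adding P2
P1, P2 → P3 applies, adding P3
Closure: {P1, P2, P3, P4}.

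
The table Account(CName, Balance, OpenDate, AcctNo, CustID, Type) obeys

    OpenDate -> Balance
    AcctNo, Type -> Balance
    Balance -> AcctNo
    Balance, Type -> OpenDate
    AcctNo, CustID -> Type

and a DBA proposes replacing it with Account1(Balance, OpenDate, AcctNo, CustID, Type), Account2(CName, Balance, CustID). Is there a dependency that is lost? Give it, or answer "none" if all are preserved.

none

OpenDate → Balance lies within Account1.
AcctNo, Type → Balance lies within Account1.
Balance → AcctNo lies within Account1.
Balance, Type → OpenDate lies within Account1.
AcctNo, CustID → Type lies within Account1.
Every dependency is enforceable on the fragments, so the decomposition is dependency-preserving.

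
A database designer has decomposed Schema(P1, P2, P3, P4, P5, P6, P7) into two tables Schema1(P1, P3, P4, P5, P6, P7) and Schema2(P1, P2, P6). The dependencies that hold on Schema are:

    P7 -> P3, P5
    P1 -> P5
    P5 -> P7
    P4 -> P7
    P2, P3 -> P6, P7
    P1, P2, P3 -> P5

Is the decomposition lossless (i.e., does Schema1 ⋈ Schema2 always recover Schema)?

Common attributes: Schema1 ∩ Schema2 = {P1, P6}.
Closure of {P1, P6}: P1 → P5 applies, adding P5; P5 → P7 applies, adding P7; P7 → P3, P5 applies, adding P3. So (P1, P6)⁺ = {P1, P3, P5, P6, P7}.
The closure contains neither all of Schema1 = {P1, P3, P4, P5, P6, P7} nor all of Schema2 = {P1, P2, P6}, so the common attributes are not a superkey of either fragment. The join is lossy.

No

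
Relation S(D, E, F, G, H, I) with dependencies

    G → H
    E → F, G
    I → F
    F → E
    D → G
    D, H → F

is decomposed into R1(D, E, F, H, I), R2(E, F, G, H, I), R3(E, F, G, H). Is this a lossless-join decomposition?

Chase test. Columns are D, E, F, G, H, I; row i has aⱼ where attribute j ∈ Ri, else bᵢⱼ.
Initial tableau (one row per fragment):
  row 1: a1 a2 a3 b14 a5 a6
  row 2: b21 a2 a3 a4 a5 a6
  row 3: b31 a2 a3 a4 a5 b36
Rows 1 and 2 agree on E; apply E→F, G and equate their F, G entries.
Row 1 is now all distinguished symbols — the join is lossless.

Yes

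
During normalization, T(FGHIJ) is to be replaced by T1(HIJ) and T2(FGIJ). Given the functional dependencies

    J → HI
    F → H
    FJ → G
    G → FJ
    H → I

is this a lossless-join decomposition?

Common attributes: T1 ∩ T2 = {IJ}.
Closure of {IJ}: J → HI applies, adding H. So (IJ)⁺ = {HIJ}.
This closure contains every attribute of T1, so T1 ∩ T2 → T1. The join is lossless.

Yes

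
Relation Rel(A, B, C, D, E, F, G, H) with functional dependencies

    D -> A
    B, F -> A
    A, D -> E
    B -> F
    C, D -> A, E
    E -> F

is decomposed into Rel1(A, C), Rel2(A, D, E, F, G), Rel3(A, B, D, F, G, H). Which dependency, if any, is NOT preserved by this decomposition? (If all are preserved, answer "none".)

none

D → A lies within Rel2.
B, F → A lies within Rel3.
A, D → E lies within Rel2.
B → F lies within Rel3.
C, D → A, E: restricted closure across fragments reaches A, E.
E → F lies within Rel2.
Every dependency is enforceable on the fragments, so the decomposition is dependency-preserving.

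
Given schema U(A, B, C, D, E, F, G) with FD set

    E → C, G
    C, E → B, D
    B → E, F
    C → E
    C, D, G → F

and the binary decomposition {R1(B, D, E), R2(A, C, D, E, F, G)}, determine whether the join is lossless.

Common attributes: R1 ∩ R2 = {D, E}.
Closure of {D, E}: E → C, G applies, adding C, G; C, E → B, D applies, adding B; B → E, F applies, adding F. So (D, E)⁺ = {B, C, D, E, F, G}.
This closure contains every attribute of R1, so R1 ∩ R2 → R1. The join is lossless.

Yes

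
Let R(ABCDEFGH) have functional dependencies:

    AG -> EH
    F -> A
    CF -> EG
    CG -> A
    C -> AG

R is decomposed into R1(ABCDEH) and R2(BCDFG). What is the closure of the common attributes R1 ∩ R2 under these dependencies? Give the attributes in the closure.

R1 ∩ R2 = {BCD}.
C → AG applies, adding AG
AG → EH applies, adding EH
Closure: {ABCDEGH}.

ABCDEGH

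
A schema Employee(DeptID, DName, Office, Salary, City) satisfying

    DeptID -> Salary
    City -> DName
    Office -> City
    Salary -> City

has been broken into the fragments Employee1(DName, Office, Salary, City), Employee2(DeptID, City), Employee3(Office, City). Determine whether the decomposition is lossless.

No

Chase test. Columns are DeptID, DName, Office, Salary, City; row i has aⱼ where attribute j ∈ Employeei, else bᵢⱼ.
Initial tableau (one row per fragment):
  row 1: b11 a2 a3 a4 a5
  row 2: a1 b22 b23 b24 a5
  row 3: b31 b32 a3 b34 a5
Rows 1 and 2 agree on City; apply City→DName and equate their DName entries.
Rows 1 and 3 agree on City; apply City→DName and equate their DName entries.
No row becomes fully distinguished — the join is lossy.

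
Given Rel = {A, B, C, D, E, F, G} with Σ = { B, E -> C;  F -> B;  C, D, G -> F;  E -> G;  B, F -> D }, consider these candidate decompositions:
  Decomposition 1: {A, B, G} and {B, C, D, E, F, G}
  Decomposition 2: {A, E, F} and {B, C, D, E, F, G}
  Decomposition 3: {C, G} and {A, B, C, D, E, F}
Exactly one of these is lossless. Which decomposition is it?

Decomposition 1: common = {B, G}, closure = {B, G} → lossy.
Decomposition 2: common = {E, F}, closure = {B, C, D, E, F, G} → lossless.
Decomposition 3: common = {C}, closure = {C} → lossy.

Decomposition 2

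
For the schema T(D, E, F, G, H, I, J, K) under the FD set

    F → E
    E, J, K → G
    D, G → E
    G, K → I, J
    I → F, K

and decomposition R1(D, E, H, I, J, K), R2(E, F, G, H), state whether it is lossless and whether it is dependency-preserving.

Lossless test: (E, H)⁺ = {E, H}, which is a superkey of neither fragment — lossy.
Dependency preservation: the restricted closure of {E, J, K} across the fragments never reaches {G}, so E, J, K → G cannot be enforced without a join — not preserved.

lossy and not dependency-preserving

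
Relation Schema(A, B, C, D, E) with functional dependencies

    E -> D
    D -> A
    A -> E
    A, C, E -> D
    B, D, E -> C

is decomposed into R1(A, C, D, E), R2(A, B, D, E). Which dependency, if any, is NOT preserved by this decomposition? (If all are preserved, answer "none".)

Check B, D, E → C: no single fragment contains all of {B, C, D, E}, and the restricted closure of {B, D, E} across the fragments never reaches {C}.
E → D is preserved.
D → A is preserved.
A → E is preserved.
A, C, E → D is preserved.

B, D, E -> C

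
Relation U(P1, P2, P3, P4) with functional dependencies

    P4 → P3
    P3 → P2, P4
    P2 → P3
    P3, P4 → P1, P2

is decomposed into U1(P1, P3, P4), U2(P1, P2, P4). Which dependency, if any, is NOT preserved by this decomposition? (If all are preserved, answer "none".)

P4 → P3 lies within U1.
P3 → P2, P4: restricted closure across fragments reaches P2, P4.
P2 → P3: restricted closure across fragments reaches P3.
P3, P4 → P1, P2: restricted closure across fragments reaches P1, P2.
Every dependency is enforceable on the fragments, so the decomposition is dependency-preserving.

none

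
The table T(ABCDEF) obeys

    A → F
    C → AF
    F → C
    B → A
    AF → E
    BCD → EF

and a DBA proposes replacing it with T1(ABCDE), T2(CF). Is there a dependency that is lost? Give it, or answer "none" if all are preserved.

A → F: restricted closure across fragments reaches F.
C → AF: restricted closure across fragments reaches AF.
F → C lies within T2.
B → A lies within T1.
AF → E: restricted closure across fragments reaches E.
BCD → EF: restricted closure across fragments reaches EF.
Every dependency is enforceable on the fragments, so the decomposition is dependency-preserving.

none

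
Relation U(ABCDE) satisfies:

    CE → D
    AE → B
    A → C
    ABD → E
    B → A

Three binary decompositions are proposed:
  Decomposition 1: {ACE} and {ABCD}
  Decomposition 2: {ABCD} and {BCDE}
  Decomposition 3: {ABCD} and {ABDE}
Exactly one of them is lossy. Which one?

Decomposition 1

Decomposition 1: common = {AC}, closure = {AC} → lossy.
Decomposition 2: common = {BCD}, closure = {ABCDE} → lossless.
Decomposition 3: common = {ABD}, closure = {ABCDE} → lossless.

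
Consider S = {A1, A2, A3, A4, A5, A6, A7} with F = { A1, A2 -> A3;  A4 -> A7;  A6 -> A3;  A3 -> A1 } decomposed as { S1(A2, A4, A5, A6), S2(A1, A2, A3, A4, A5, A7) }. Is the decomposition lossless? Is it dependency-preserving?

Lossless test: (A2, A4, A5)⁺ = {A2, A4, A5, A7}, which is a superkey of neither fragment — lossy.
Dependency preservation: the restricted closure of {A6} across the fragments never reaches {A3}, so A6 → A3 cannot be enforced without a join — not preserved.

lossy and not dependency-preserving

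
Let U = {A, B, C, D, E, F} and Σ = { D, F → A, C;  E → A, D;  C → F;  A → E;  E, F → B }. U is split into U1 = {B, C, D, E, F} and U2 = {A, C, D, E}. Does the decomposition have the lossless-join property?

Common attributes: U1 ∩ U2 = {C, D, E}.
Closure of {C, D, E}: E → A, D applies, adding A; C → F applies, adding F; E, F → B applies, adding B. So (C, D, E)⁺ = {A, B, C, D, E, F}.
This closure contains every attribute of U1, so U1 ∩ U2 → U1. The join is lossless.

Yes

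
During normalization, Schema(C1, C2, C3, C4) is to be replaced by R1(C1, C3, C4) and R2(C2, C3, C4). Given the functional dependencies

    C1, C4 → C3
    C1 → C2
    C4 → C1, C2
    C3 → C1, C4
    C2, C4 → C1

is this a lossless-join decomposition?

Yes

Common attributes: R1 ∩ R2 = {C3, C4}.
Closure of {C3, C4}: C4 → C1, C2 applies, adding C1, C2. So (C3, C4)⁺ = {C1, C2, C3, C4}.
This closure contains every attribute of R1, so R1 ∩ R2 → R1. The join is lossless.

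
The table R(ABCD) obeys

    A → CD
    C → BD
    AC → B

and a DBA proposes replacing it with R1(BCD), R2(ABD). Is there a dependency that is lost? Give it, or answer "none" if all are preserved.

Check A → CD: no single fragment contains all of {ACD}, and the restricted closure of {A} across the fragments never reaches {CD}.
C → BD is preserved.
AC → B is preserved.

A → CD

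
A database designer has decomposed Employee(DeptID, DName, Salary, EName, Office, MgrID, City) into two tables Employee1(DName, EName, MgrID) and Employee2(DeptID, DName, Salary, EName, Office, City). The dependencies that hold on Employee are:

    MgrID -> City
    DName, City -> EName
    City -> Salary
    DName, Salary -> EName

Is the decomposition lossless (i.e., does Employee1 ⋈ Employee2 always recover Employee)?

Common attributes: Employee1 ∩ Employee2 = {DName, EName}.
No dependency enlarges {DName, EName}, so (DName, EName)⁺ = {DName, EName}.
The closure contains neither all of Employee1 = {DName, EName, MgrID} nor all of Employee2 = {DeptID, DName, Salary, EName, Office, City}, so the common attributes are not a superkey of either fragment. The join is lossy.

No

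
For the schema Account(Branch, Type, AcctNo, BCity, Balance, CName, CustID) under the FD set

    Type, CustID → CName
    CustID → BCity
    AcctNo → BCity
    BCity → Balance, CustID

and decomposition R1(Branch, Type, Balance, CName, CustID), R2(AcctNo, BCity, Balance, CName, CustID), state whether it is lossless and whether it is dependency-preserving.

Lossless test: (Balance, CName, CustID)⁺ = {BCity, Balance, CName, CustID}, which is a superkey of neither fragment — lossy.
Dependency preservation: every FD's attributes lie within a single fragment, so each can be enforced locally — preserved.

lossy but dependency-preserving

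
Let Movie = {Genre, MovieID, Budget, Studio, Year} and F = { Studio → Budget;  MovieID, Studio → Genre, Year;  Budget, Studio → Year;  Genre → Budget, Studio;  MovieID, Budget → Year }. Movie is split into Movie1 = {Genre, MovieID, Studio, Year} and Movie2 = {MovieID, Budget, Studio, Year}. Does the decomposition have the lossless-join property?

Yes

Common attributes: Movie1 ∩ Movie2 = {MovieID, Studio, Year}.
Closure of {MovieID, Studio, Year}: Studio → Budget applies, adding Budget; MovieID, Studio → Genre, Year applies, adding Genre. So (MovieID, Studio, Year)⁺ = {Genre, MovieID, Budget, Studio, Year}.
This closure contains every attribute of Movie1, so Movie1 ∩ Movie2 → Movie1. The join is lossless.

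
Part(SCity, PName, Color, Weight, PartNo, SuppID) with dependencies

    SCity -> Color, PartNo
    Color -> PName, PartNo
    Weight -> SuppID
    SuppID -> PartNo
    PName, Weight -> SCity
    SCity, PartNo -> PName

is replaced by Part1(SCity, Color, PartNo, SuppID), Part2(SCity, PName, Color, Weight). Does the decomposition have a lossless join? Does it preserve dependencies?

Lossless test: (SCity, Color)⁺ = {SCity, PName, Color, PartNo}, which is a superkey of neither fragment — lossy.
Dependency preservation: the restricted closure of {Weight} across the fragments never reaches {SuppID}, so Weight → SuppID cannot be enforced without a join — not preserved.

lossy and not dependency-preserving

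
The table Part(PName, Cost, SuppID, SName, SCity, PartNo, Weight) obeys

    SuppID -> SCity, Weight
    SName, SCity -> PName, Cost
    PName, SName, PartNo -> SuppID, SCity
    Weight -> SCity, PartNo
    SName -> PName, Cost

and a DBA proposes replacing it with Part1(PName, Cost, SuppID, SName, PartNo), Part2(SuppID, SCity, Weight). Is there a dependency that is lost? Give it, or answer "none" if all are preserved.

Check Weight → SCity, PartNo: no single fragment contains all of {SCity, PartNo, Weight}, and the restricted closure of {Weight} across the fragments never reaches {SCity, PartNo}.
SuppID → SCity, Weight is preserved.
SName, SCity → PName, Cost is preserved.
PName, SName, PartNo → SuppID, SCity is preserved.
SName → PName, Cost is preserved.

Weight -> SCity, PartNo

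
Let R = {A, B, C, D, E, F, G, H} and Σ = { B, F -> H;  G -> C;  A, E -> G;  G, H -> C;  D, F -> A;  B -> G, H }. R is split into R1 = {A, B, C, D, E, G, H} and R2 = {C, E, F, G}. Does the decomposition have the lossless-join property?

Common attributes: R1 ∩ R2 = {C, E, G}.
No dependency enlarges {C, E, G}, so (C, E, G)⁺ = {C, E, G}.
The closure contains neither all of R1 = {A, B, C, D, E, G, H} nor all of R2 = {C, E, F, G}, so the common attributes are not a superkey of either fragment. The join is lossy.

No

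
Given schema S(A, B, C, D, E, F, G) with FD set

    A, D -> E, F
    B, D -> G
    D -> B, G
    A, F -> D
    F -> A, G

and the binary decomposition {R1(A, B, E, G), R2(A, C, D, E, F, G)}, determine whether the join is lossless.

Common attributes: R1 ∩ R2 = {A, E, G}.
No dependency enlarges {A, E, G}, so (A, E, G)⁺ = {A, E, G}.
The closure contains neither all of R1 = {A, B, E, G} nor all of R2 = {A, C, D, E, F, G}, so the common attributes are not a superkey of either fragment. The join is lossy.

No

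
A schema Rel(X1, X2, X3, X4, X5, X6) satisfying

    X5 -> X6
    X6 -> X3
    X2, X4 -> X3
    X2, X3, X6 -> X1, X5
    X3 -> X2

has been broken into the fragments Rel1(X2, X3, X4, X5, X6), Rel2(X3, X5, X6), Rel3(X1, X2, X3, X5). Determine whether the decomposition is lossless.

Yes

Chase test. Columns are X1, X2, X3, X4, X5, X6; row i has aⱼ where attribute j ∈ Reli, else bᵢⱼ.
Initial tableau (one row per fragment):
  row 1: b11 a2 a3 a4 a5 a6
  row 2: b21 b22 a3 b24 a5 a6
  row 3: a1 a2 a3 b34 a5 b36
Rows 1 and 3 agree on X5; apply X5→X6 and equate their X6 entries.
Rows 1 and 3 agree on X2, X3, X6; apply X2, X3, X6→X1, X5 and equate their X1, X5 entries.
Rows 1 and 2 agree on X3; apply X3→X2 and equate their X2 entries.
Rows 1 and 2 agree on X2, X3, X6; apply X2, X3, X6→X1, X5 and equate their X1, X5 entries.
Row 1 is now all distinguished symbols — the join is lossless.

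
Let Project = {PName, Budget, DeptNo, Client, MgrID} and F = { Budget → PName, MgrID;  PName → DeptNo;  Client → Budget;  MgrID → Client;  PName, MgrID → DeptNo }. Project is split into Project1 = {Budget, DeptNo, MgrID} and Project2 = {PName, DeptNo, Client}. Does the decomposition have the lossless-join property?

No

Common attributes: Project1 ∩ Project2 = {DeptNo}.
No dependency enlarges {DeptNo}, so (DeptNo)⁺ = {DeptNo}.
The closure contains neither all of Project1 = {Budget, DeptNo, MgrID} nor all of Project2 = {PName, DeptNo, Client}, so the common attributes are not a superkey of either fragment. The join is lossy.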